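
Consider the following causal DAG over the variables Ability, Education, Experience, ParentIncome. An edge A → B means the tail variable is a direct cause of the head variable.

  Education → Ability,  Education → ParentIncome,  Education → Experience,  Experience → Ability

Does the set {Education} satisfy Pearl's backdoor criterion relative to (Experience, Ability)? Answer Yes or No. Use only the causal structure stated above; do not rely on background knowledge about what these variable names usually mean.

Yes

Backdoor paths from Experience to Ability (paths whose first edge points into Experience):
  P1: Experience <- Education -> Ability
Condition 1 (no descendant of Experience in the set): holds — descendants of Experience are {Ability}; none are in {Education}.
Condition 2 (every backdoor path blocked by {Education}):
  P1: blocked at fork node Education ∈ conditioning set.
{Education} satisfies the backdoor criterion.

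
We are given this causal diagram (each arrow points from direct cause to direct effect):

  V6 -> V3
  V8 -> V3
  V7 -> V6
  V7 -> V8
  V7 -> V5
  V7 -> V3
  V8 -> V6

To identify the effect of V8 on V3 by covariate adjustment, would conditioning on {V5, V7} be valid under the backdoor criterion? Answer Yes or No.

Yes

Backdoor paths from V8 to V3 (paths whose first edge points into V8):
  P1: V8 <- V7 -> V6 -> V3
  P2: V8 <- V7 -> V3
Condition 1 (no descendant of V8 in the set): holds — descendants of V8 are {V3, V6}; none are in {V5, V7}.
Condition 2 (every backdoor path blocked by {V5, V7}):
  P1: blocked at fork node V7 ∈ conditioning set.
  P2: blocked at fork node V7 ∈ conditioning set.
{V5, V7} satisfies the backdoor criterion.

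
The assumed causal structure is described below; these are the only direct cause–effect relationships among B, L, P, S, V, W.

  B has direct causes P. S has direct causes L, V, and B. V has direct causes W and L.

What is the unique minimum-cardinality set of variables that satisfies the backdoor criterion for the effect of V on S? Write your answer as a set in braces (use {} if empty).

Variables eligible for adjustment (non-descendants of V, excluding V and S): {B, L, P, W}.
Backdoor paths from V to S:
  P1: V <- L -> S
The empty set is not sufficient: P1 (V <- L -> S) has no collider blocking it and no conditioned non-collider, so it is open.
Try {L}:
  P1: blocked at fork node L ∈ conditioning set.
{L} contains no descendant of V and blocks every backdoor path.
No other singleton works — e.g. {W} leaves P1 open — so {L} is the unique smallest valid adjustment set.

{L}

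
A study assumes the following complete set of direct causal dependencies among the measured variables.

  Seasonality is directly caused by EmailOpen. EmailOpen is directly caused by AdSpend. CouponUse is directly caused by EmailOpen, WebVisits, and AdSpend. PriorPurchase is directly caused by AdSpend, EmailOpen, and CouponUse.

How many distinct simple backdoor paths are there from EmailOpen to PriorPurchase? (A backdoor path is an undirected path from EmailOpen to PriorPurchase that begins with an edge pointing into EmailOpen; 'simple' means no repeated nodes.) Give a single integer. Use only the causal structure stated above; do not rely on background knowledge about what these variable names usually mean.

A backdoor path from EmailOpen to PriorPurchase is any simple undirected path whose first edge points into EmailOpen (i.e. leaves EmailOpen via a parent).
Parents of EmailOpen: {AdSpend}.
Enumerating:
  P1: EmailOpen <- AdSpend -> CouponUse -> PriorPurchase
  P2: EmailOpen <- AdSpend -> PriorPurchase
That exhausts the simple backdoor paths. Count: 2.

2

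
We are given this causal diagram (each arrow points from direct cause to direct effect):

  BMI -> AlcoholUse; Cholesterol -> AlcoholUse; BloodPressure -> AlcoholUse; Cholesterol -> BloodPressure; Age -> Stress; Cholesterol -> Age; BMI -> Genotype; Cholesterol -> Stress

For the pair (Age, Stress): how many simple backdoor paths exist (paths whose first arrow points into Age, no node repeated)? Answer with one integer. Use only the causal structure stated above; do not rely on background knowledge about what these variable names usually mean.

1

A backdoor path from Age to Stress is any simple undirected path whose first edge points into Age (i.e. leaves Age via a parent).
Parents of Age: {Cholesterol}.
Enumerating:
  P1: Age <- Cholesterol -> Stress
That exhausts the simple backdoor paths. Count: 1.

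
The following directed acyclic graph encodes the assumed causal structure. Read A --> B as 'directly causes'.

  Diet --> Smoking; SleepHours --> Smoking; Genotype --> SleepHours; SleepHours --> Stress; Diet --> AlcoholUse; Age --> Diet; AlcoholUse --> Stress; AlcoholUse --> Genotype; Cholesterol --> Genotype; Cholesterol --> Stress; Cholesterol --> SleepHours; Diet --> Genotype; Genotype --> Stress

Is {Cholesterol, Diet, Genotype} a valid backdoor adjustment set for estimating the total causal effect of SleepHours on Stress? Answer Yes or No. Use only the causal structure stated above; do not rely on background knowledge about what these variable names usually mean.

Yes

Backdoor paths from SleepHours to Stress (paths whose first edge points into SleepHours):
  P1: SleepHours <- Cholesterol -> Genotype <- Diet -> AlcoholUse -> Stress
  P2: SleepHours <- Cholesterol -> Genotype <- AlcoholUse -> Stress
  P3: SleepHours <- Cholesterol -> Genotype -> Stress
  P4: SleepHours <- Cholesterol -> Stress
  P5: SleepHours <- Genotype <- Diet -> AlcoholUse -> Stress
  P6: SleepHours <- Genotype <- AlcoholUse -> Stress
  P7: SleepHours <- Genotype <- Cholesterol -> Stress
  P8: SleepHours <- Genotype -> Stress
Condition 1 (no descendant of SleepHours in the set): holds — descendants of SleepHours are {Smoking, Stress}; none are in {Cholesterol, Diet, Genotype}.
Condition 2 (every backdoor path blocked by {Cholesterol, Diet, Genotype}):
  P1: blocked at fork node Cholesterol ∈ conditioning set.
  P2: blocked at fork node Cholesterol ∈ conditioning set.
  P3: blocked at fork node Cholesterol ∈ conditioning set.
  P4: blocked at fork node Cholesterol ∈ conditioning set.
  P5: blocked at chain node Genotype ∈ conditioning set.
  P6: blocked at chain node Genotype ∈ conditioning set.
  P7: blocked at chain node Genotype ∈ conditioning set.
  P8: blocked at fork node Genotype ∈ conditioning set.
{Cholesterol, Diet, Genotype} satisfies the backdoor criterion.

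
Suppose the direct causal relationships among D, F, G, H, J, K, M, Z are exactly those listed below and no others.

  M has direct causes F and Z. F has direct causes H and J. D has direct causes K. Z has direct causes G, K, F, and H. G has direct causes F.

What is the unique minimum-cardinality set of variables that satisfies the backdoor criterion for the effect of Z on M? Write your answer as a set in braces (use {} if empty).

Variables eligible for adjustment (non-descendants of Z, excluding Z and M): {D, F, G, H, J, K}.
Backdoor paths from Z to M:
  P1: Z <- H -> F -> M
  P2: Z <- F -> M
  P3: Z <- G <- F -> M
The empty set is not sufficient: P1 (Z <- H -> F -> M) has no collider blocking it and no conditioned non-collider, so it is open.
Try {F}:
  P1: blocked at chain node F ∈ conditioning set.
  P2: blocked at fork node F ∈ conditioning set.
  P3: blocked at fork node F ∈ conditioning set.
{F} contains no descendant of Z and blocks every backdoor path.
No other singleton works — e.g. {H} leaves P2 open — so {F} is the unique smallest valid adjustment set.

{F}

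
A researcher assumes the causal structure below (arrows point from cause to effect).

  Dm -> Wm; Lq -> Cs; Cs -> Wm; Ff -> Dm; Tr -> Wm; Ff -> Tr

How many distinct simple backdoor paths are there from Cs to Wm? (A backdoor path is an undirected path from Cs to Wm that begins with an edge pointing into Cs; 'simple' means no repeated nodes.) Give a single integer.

0

A backdoor path from Cs to Wm is any simple undirected path whose first edge points into Cs (i.e. leaves Cs via a parent).
Parents of Cs: {Lq}.
No simple path from any parent of Cs reaches Wm without revisiting Cs, so there are no backdoor paths.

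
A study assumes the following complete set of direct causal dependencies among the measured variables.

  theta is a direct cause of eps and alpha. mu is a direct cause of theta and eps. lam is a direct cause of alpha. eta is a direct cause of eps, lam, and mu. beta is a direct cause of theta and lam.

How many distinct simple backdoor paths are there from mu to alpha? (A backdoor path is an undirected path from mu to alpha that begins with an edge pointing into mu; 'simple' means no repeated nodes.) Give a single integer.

4

A backdoor path from mu to alpha is any simple undirected path whose first edge points into mu (i.e. leaves mu via a parent).
Parents of mu: {eta}.
Enumerating:
  P1: mu <- eta -> lam <- beta -> theta -> alpha
  P2: mu <- eta -> lam -> alpha
  P3: mu <- eta -> eps <- theta <- beta -> lam -> alpha
  P4: mu <- eta -> eps <- theta -> alpha
That exhausts the simple backdoor paths. Count: 4.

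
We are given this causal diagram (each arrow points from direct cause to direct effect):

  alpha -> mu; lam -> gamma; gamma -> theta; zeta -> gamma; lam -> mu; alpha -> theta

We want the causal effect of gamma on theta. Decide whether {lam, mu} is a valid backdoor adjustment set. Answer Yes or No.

Backdoor paths from gamma to theta (paths whose first edge points into gamma):
  P1: gamma <- lam -> mu <- alpha -> theta
Condition 1 (no descendant of gamma in the set): holds — descendants of gamma are {theta}; none are in {lam, mu}.
Condition 2 (every backdoor path blocked by {lam, mu}):
  P1: blocked at fork node lam ∈ conditioning set.
{lam, mu} satisfies the backdoor criterion.

Yes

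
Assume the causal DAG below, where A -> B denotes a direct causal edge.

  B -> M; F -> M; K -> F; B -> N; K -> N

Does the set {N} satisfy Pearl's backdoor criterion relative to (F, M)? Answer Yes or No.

Backdoor paths from F to M (paths whose first edge points into F):
  P1: F <- K -> N <- B -> M
Condition 1 (no descendant of F in the set): holds — descendants of F are {M}; none are in {N}.
Condition 2 (every backdoor path blocked by {N}):
  P1: open — collider(s) N are conditioned on (or have a conditioned descendant) and no non-collider on the path is in the set.
{N} does not satisfy the backdoor criterion.

No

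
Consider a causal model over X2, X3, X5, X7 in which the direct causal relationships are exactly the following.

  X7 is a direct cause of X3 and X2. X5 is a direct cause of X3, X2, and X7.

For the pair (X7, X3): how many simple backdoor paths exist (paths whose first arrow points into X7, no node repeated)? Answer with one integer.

1

A backdoor path from X7 to X3 is any simple undirected path whose first edge points into X7 (i.e. leaves X7 via a parent).
Parents of X7: {X5}.
Enumerating:
  P1: X7 <- X5 -> X3
That exhausts the simple backdoor paths. Count: 1.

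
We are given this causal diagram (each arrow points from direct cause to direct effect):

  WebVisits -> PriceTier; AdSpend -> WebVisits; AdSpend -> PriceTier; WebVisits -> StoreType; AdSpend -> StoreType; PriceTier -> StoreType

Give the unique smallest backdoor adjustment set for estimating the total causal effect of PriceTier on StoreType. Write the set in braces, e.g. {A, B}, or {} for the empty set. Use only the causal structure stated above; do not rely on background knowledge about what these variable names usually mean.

Variables eligible for adjustment (non-descendants of PriceTier, excluding PriceTier and StoreType): {AdSpend, WebVisits}.
Backdoor paths from PriceTier to StoreType:
  P1: PriceTier <- AdSpend -> WebVisits -> StoreType
  P2: PriceTier <- AdSpend -> StoreType
  P3: PriceTier <- WebVisits <- AdSpend -> StoreType
  P4: PriceTier <- WebVisits -> StoreType
The empty set is not sufficient: P1 (PriceTier <- AdSpend -> WebVisits -> StoreType) has no collider blocking it and no conditioned non-collider, so it is open.
Try {AdSpend, WebVisits}:
  P1: blocked at fork node AdSpend ∈ conditioning set.
  P2: blocked at fork node AdSpend ∈ conditioning set.
  P3: blocked at chain node WebVisits ∈ conditioning set.
  P4: blocked at fork node WebVisits ∈ conditioning set.
{AdSpend, WebVisits} contains no descendant of PriceTier and blocks every backdoor path.
Every element of {AdSpend, WebVisits} is needed (dropping AdSpend leaves P2 open; dropping WebVisits leaves P4 open), so no proper subset is valid.
Among all size-2 subsets of the eligible variables, only {AdSpend, WebVisits} blocks every backdoor path, so it is the unique smallest valid adjustment set.

{AdSpend, WebVisits}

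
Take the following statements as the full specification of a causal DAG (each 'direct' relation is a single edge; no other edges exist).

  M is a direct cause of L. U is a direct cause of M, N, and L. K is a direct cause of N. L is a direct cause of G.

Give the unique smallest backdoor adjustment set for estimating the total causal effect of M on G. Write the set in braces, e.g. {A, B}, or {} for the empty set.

Variables eligible for adjustment (non-descendants of M, excluding M and G): {K, N, U}.
Backdoor paths from M to G:
  P1: M <- U -> L -> G
The empty set is not sufficient: P1 (M <- U -> L -> G) has no collider blocking it and no conditioned non-collider, so it is open.
Try {U}:
  P1: blocked at fork node U ∈ conditioning set.
{U} contains no descendant of M and blocks every backdoor path.
No other singleton works — e.g. {K} leaves P1 open — so {U} is the unique smallest valid adjustment set.

{U}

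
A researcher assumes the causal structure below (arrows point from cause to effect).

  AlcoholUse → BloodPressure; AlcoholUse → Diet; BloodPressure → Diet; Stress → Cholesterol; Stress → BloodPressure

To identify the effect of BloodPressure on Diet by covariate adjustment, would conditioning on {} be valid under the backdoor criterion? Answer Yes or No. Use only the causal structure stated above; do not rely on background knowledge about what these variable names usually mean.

No

Backdoor paths from BloodPressure to Diet (paths whose first edge points into BloodPressure):
  P1: BloodPressure <- AlcoholUse -> Diet
Condition 1 (no descendant of BloodPressure in the set): holds — descendants of BloodPressure are {Diet}; none are in {}.
Condition 2 (every backdoor path blocked by {}):
  P1: open — no interior node is in the conditioning set.
{} does not satisfy the backdoor criterion.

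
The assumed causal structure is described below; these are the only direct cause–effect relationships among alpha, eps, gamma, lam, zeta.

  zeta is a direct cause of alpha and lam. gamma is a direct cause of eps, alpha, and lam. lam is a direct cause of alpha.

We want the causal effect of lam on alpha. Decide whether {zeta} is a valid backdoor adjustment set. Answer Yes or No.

No

Backdoor paths from lam to alpha (paths whose first edge points into lam):
  P1: lam <- gamma -> alpha
  P2: lam <- zeta -> alpha
Condition 1 (no descendant of lam in the set): holds — descendants of lam are {alpha}; none are in {zeta}.
Condition 2 (every backdoor path blocked by {zeta}):
  P1: open — no interior node is in the conditioning set.
  P2: blocked at fork node zeta ∈ conditioning set.
{zeta} does not satisfy the backdoor criterion.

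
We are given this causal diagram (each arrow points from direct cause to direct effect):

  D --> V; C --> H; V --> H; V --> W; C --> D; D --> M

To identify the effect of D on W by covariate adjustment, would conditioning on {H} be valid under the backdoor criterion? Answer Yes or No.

No

Backdoor paths from D to W (paths whose first edge points into D):
  P1: D <- C -> H <- V -> W
Condition 1 (no descendant of D in the set): FAILS — H is a descendant of D.
Condition 2 (every backdoor path blocked by {H}):
  P1: open — collider(s) H are conditioned on (or have a conditioned descendant) and no non-collider on the path is in the set.
{H} does not satisfy the backdoor criterion.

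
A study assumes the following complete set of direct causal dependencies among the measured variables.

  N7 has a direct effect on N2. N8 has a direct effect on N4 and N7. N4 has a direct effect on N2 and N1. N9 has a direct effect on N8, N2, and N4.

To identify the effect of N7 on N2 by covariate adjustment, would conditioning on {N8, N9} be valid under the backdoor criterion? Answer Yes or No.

Yes

Backdoor paths from N7 to N2 (paths whose first edge points into N7):
  P1: N7 <- N8 <- N9 -> N4 -> N2
  P2: N7 <- N8 <- N9 -> N2
  P3: N7 <- N8 -> N4 <- N9 -> N2
  P4: N7 <- N8 -> N4 -> N2
Condition 1 (no descendant of N7 in the set): holds — descendants of N7 are {N2}; none are in {N8, N9}.
Condition 2 (every backdoor path blocked by {N8, N9}):
  P1: blocked at chain node N8 ∈ conditioning set.
  P2: blocked at chain node N8 ∈ conditioning set.
  P3: blocked at fork node N8 ∈ conditioning set.
  P4: blocked at fork node N8 ∈ conditioning set.
{N8, N9} satisfies the backdoor criterion.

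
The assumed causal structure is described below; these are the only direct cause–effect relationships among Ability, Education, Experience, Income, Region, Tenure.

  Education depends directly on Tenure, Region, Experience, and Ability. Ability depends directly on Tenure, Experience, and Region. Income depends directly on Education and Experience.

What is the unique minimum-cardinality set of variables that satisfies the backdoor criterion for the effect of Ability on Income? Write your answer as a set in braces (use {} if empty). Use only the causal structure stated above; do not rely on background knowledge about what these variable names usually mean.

Variables eligible for adjustment (non-descendants of Ability, excluding Ability and Income): {Experience, Region, Tenure}.
Backdoor paths from Ability to Income:
  P1: Ability <- Experience -> Education -> Income
  P2: Ability <- Experience -> Income
  P3: Ability <- Tenure -> Education <- Experience -> Income
  P4: Ability <- Tenure -> Education -> Income
  P5: Ability <- Region -> Education <- Experience -> Income
  P6: Ability <- Region -> Education -> Income
The empty set is not sufficient: P1 (Ability <- Experience -> Education -> Income) has no collider blocking it and no conditioned non-collider, so it is open.
Try {Experience, Region, Tenure}:
  P1: blocked at fork node Experience ∈ conditioning set.
  P2: blocked at fork node Experience ∈ conditioning set.
  P3: blocked at fork node Tenure ∈ conditioning set.
  P4: blocked at fork node Tenure ∈ conditioning set.
  P5: blocked at fork node Region ∈ conditioning set.
  P6: blocked at fork node Region ∈ conditioning set.
{Experience, Region, Tenure} contains no descendant of Ability and blocks every backdoor path.
Every element of {Experience, Region, Tenure} is needed (dropping Experience leaves P1 open; dropping Region leaves P6 open; dropping Tenure leaves P4 open), so no proper subset is valid.
Among all size-3 subsets of the eligible variables, only {Experience, Region, Tenure} blocks every backdoor path, so it is the unique smallest valid adjustment set.

{Experience, Region, Tenure}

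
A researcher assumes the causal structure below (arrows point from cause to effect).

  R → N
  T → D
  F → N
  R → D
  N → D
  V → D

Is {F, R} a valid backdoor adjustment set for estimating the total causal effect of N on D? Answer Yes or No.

Backdoor paths from N to D (paths whose first edge points into N):
  P1: N <- R -> D
Condition 1 (no descendant of N in the set): holds — descendants of N are {D}; none are in {F, R}.
Condition 2 (every backdoor path blocked by {F, R}):
  P1: blocked at fork node R ∈ conditioning set.
{F, R} satisfies the backdoor criterion.

Yes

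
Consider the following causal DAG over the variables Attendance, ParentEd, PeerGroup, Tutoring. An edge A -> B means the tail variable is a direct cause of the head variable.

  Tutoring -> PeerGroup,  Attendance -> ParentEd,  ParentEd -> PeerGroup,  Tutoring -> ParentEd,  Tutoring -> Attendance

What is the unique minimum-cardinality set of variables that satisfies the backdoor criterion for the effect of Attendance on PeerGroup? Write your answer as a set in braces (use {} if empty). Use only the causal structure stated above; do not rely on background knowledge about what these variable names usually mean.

Variables eligible for adjustment (non-descendants of Attendance, excluding Attendance and PeerGroup): {Tutoring}.
Backdoor paths from Attendance to PeerGroup:
  P1: Attendance <- Tutoring -> ParentEd -> PeerGroup
  P2: Attendance <- Tutoring -> PeerGroup
The empty set is not sufficient: P1 (Attendance <- Tutoring -> ParentEd -> PeerGroup) has no collider blocking it and no conditioned non-collider, so it is open.
Try {Tutoring}:
  P1: blocked at fork node Tutoring ∈ conditioning set.
  P2: blocked at fork node Tutoring ∈ conditioning set.
{Tutoring} contains no descendant of Attendance and blocks every backdoor path.
{Tutoring} is the unique smallest valid adjustment set.

{Tutoring}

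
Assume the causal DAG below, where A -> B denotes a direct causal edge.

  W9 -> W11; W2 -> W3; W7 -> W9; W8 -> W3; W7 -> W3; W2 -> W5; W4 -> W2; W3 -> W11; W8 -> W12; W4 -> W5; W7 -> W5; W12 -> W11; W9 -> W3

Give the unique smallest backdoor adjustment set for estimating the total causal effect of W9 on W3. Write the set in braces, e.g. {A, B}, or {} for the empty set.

{W7}

Variables eligible for adjustment (non-descendants of W9, excluding W9 and W3): {W12, W2, W4, W5, W7, W8}.
Backdoor paths from W9 to W3:
  P1: W9 <- W7 -> W5 <- W4 -> W2 -> W3
  P2: W9 <- W7 -> W5 <- W2 -> W3
  P3: W9 <- W7 -> W3
The empty set is not sufficient: P3 (W9 <- W7 -> W3) has no collider blocking it and no conditioned non-collider, so it is open.
Try {W7}:
  P1: blocked at fork node W7 ∈ conditioning set.
  P2: blocked at fork node W7 ∈ conditioning set.
  P3: blocked at fork node W7 ∈ conditioning set.
{W7} contains no descendant of W9 and blocks every backdoor path.
No other singleton works — e.g. {W8} leaves P3 open — so {W7} is the unique smallest valid adjustment set.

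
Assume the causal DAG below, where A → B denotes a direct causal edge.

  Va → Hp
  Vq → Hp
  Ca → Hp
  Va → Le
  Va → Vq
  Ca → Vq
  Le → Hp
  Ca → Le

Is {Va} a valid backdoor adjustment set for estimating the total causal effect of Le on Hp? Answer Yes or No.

No

Backdoor paths from Le to Hp (paths whose first edge points into Le):
  P1: Le <- Ca -> Vq <- Va -> Hp
  P2: Le <- Ca -> Vq -> Hp
  P3: Le <- Ca -> Hp
  P4: Le <- Va -> Vq <- Ca -> Hp
  P5: Le <- Va -> Vq -> Hp
  P6: Le <- Va -> Hp
Condition 1 (no descendant of Le in the set): holds — descendants of Le are {Hp}; none are in {Va}.
Condition 2 (every backdoor path blocked by {Va}):
  P1: blocked at collider Vq (neither it nor any descendant is in the conditioning set).
  P2: open — no interior node is in the conditioning set.
  P3: open — no interior node is in the conditioning set.
  P4: blocked at fork node Va ∈ conditioning set.
  P5: blocked at fork node Va ∈ conditioning set.
  P6: blocked at fork node Va ∈ conditioning set.
{Va} does not satisfy the backdoor criterion.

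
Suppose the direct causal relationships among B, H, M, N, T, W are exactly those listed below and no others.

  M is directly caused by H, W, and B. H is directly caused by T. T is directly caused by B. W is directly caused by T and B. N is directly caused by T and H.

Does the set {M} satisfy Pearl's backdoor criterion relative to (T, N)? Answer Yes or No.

Backdoor paths from T to N (paths whose first edge points into T):
  P1: T <- B -> W -> M <- H -> N
  P2: T <- B -> M <- H -> N
Condition 1 (no descendant of T in the set): FAILS — M is a descendant of T.
Condition 2 (every backdoor path blocked by {M}):
  P1: open — collider(s) M are conditioned on (or have a conditioned descendant) and no non-collider on the path is in the set.
  P2: open — collider(s) M are conditioned on (or have a conditioned descendant) and no non-collider on the path is in the set.
{M} does not satisfy the backdoor criterion.

No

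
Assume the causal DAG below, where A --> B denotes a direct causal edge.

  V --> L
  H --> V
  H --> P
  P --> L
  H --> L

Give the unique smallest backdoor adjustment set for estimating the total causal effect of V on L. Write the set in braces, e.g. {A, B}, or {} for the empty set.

{H}

Variables eligible for adjustment (non-descendants of V, excluding V and L): {H, P}.
Backdoor paths from V to L:
  P1: V <- H -> P -> L
  P2: V <- H -> L
The empty set is not sufficient: P1 (V <- H -> P -> L) has no collider blocking it and no conditioned non-collider, so it is open.
Try {H}:
  P1: blocked at fork node H ∈ conditioning set.
  P2: blocked at fork node H ∈ conditioning set.
{H} contains no descendant of V and blocks every backdoor path.
No other singleton works — e.g. {P} leaves P2 open — so {H} is the unique smallest valid adjustment set.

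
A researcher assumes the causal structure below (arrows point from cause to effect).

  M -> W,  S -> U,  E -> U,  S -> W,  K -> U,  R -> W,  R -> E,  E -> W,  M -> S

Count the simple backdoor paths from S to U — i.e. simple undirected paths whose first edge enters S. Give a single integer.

A backdoor path from S to U is any simple undirected path whose first edge points into S (i.e. leaves S via a parent).
Parents of S: {M}.
Enumerating:
  P1: S <- M -> W <- R -> E -> U
  P2: S <- M -> W <- E -> U
That exhausts the simple backdoor paths. Count: 2.

2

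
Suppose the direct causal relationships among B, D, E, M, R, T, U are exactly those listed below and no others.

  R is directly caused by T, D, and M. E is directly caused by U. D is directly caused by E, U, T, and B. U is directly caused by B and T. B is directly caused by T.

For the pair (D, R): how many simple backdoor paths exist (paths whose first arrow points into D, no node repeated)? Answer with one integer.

7

A backdoor path from D to R is any simple undirected path whose first edge points into D (i.e. leaves D via a parent).
Parents of D: {B, E, T, U}.
Enumerating:
  P1: D <- T -> R
  P2: D <- B <- T -> R
  P3: D <- B -> U <- T -> R
  P4: D <- U <- T -> R
  P5: D <- U <- B <- T -> R
  P6: D <- E <- U <- T -> R
  P7: D <- E <- U <- B <- T -> R
That exhausts the simple backdoor paths. Count: 7.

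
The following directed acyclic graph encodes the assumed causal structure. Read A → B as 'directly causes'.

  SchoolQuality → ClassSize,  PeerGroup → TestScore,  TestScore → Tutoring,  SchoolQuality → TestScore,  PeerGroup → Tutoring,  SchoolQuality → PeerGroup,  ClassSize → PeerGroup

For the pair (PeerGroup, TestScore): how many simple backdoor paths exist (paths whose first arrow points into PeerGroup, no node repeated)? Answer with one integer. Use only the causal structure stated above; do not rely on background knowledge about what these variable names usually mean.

A backdoor path from PeerGroup to TestScore is any simple undirected path whose first edge points into PeerGroup (i.e. leaves PeerGroup via a parent).
Parents of PeerGroup: {ClassSize, SchoolQuality}.
Enumerating:
  P1: PeerGroup <- SchoolQuality -> TestScore
  P2: PeerGroup <- ClassSize <- SchoolQuality -> TestScore
That exhausts the simple backdoor paths. Count: 2.

2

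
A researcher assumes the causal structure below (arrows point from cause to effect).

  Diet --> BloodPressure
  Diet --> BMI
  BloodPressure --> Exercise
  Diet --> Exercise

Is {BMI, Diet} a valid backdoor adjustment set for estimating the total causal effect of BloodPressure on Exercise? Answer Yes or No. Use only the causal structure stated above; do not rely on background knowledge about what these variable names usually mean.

Backdoor paths from BloodPressure to Exercise (paths whose first edge points into BloodPressure):
  P1: BloodPressure <- Diet -> Exercise
Condition 1 (no descendant of BloodPressure in the set): holds — descendants of BloodPressure are {Exercise}; none are in {BMI, Diet}.
Condition 2 (every backdoor path blocked by {BMI, Diet}):
  P1: blocked at fork node Diet ∈ conditioning set.
{BMI, Diet} satisfies the backdoor criterion.

Yes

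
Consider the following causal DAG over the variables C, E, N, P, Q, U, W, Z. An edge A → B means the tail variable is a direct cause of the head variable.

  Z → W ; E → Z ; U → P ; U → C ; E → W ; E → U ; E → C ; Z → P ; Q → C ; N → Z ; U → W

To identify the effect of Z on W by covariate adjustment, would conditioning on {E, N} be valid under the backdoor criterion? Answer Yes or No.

Backdoor paths from Z to W (paths whose first edge points into Z):
  P1: Z <- E -> U -> W
  P2: Z <- E -> W
  P3: Z <- E -> C <- U -> W
Condition 1 (no descendant of Z in the set): holds — descendants of Z are {P, W}; none are in {E, N}.
Condition 2 (every backdoor path blocked by {E, N}):
  P1: blocked at fork node E ∈ conditioning set.
  P2: blocked at fork node E ∈ conditioning set.
  P3: blocked at fork node E ∈ conditioning set.
{E, N} satisfies the backdoor criterion.

Yes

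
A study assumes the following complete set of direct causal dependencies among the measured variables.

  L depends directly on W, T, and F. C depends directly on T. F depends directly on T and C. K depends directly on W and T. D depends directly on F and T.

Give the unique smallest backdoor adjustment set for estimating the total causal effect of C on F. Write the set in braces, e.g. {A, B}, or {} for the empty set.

Variables eligible for adjustment (non-descendants of C, excluding C and F): {K, T, W}.
Backdoor paths from C to F:
  P1: C <- T -> K <- W -> L <- F
  P2: C <- T -> F
  P3: C <- T -> L <- F
  P4: C <- T -> D <- F
The empty set is not sufficient: P2 (C <- T -> F) has no collider blocking it and no conditioned non-collider, so it is open.
Try {T}:
  P1: blocked at fork node T ∈ conditioning set.
  P2: blocked at fork node T ∈ conditioning set.
  P3: blocked at fork node T ∈ conditioning set.
  P4: blocked at fork node T ∈ conditioning set.
{T} contains no descendant of C and blocks every backdoor path.
No other singleton works — e.g. {W} leaves P2 open — so {T} is the unique smallest valid adjustment set.

{T}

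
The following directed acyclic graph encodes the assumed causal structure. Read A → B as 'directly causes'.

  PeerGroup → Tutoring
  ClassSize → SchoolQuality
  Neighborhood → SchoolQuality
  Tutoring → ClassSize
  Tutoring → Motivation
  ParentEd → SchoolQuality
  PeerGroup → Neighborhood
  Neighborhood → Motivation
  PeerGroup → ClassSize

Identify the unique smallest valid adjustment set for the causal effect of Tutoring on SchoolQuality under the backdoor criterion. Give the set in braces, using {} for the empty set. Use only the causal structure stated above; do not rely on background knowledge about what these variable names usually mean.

{PeerGroup}

Variables eligible for adjustment (non-descendants of Tutoring, excluding Tutoring and SchoolQuality): {Neighborhood, ParentEd, PeerGroup}.
Backdoor paths from Tutoring to SchoolQuality:
  P1: Tutoring <- PeerGroup -> ClassSize -> SchoolQuality
  P2: Tutoring <- PeerGroup -> Neighborhood -> SchoolQuality
The empty set is not sufficient: P1 (Tutoring <- PeerGroup -> ClassSize -> SchoolQuality) has no collider blocking it and no conditioned non-collider, so it is open.
Try {PeerGroup}:
  P1: blocked at fork node PeerGroup ∈ conditioning set.
  P2: blocked at fork node PeerGroup ∈ conditioning set.
{PeerGroup} contains no descendant of Tutoring and blocks every backdoor path.
No other singleton works — e.g. {ParentEd} leaves P1 open — so {PeerGroup} is the unique smallest valid adjustment set.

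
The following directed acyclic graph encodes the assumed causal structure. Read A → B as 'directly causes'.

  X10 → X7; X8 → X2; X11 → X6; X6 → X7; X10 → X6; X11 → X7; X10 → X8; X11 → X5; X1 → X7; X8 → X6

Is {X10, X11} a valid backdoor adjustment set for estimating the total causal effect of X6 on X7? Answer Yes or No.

Backdoor paths from X6 to X7 (paths whose first edge points into X6):
  P1: X6 <- X10 -> X7
  P2: X6 <- X11 -> X7
  P3: X6 <- X8 <- X10 -> X7
Condition 1 (no descendant of X6 in the set): holds — descendants of X6 are {X7}; none are in {X10, X11}.
Condition 2 (every backdoor path blocked by {X10, X11}):
  P1: blocked at fork node X10 ∈ conditioning set.
  P2: blocked at fork node X11 ∈ conditioning set.
  P3: blocked at fork node X10 ∈ conditioning set.
{X10, X11} satisfies the backdoor criterion.

Yes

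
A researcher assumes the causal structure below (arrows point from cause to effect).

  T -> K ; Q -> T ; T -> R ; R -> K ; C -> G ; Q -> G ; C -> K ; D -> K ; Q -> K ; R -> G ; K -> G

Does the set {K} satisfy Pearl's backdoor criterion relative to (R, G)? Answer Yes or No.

Backdoor paths from R to G (paths whose first edge points into R):
  P1: R <- T <- Q -> K <- C -> G
  P2: R <- T <- Q -> K -> G
  P3: R <- T <- Q -> G
  P4: R <- T -> K <- C -> G
  P5: R <- T -> K <- Q -> G
  P6: R <- T -> K -> G
Condition 1 (no descendant of R in the set): FAILS — K is a descendant of R.
Condition 2 (every backdoor path blocked by {K}):
  P1: open — collider(s) K are conditioned on (or have a conditioned descendant) and no non-collider on the path is in the set.
  P2: blocked at chain node K ∈ conditioning set.
  P3: open — no interior node is in the conditioning set.
  P4: open — collider(s) K are conditioned on (or have a conditioned descendant) and no non-collider on the path is in the set.
  P5: open — collider(s) K are conditioned on (or have a conditioned descendant) and no non-collider on the path is in the set.
  P6: blocked at chain node K ∈ conditioning set.
{K} does not satisfy the backdoor criterion.

No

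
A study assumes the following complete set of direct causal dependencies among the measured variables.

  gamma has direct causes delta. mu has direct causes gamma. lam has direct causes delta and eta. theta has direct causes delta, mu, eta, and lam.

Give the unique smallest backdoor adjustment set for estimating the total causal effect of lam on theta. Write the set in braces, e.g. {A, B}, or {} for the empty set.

{delta, eta}

Variables eligible for adjustment (non-descendants of lam, excluding lam and theta): {delta, eta, gamma, mu}.
Backdoor paths from lam to theta:
  P1: lam <- delta -> gamma -> mu -> theta
  P2: lam <- delta -> theta
  P3: lam <- eta -> theta
The empty set is not sufficient: P1 (lam <- delta -> gamma -> mu -> theta) has no collider blocking it and no conditioned non-collider, so it is open.
Try {delta, eta}:
  P1: blocked at fork node delta ∈ conditioning set.
  P2: blocked at fork node delta ∈ conditioning set.
  P3: blocked at fork node eta ∈ conditioning set.
{delta, eta} contains no descendant of lam and blocks every backdoor path.
Every element of {delta, eta} is needed (dropping delta leaves P1 open; dropping eta leaves P3 open), so no proper subset is valid.
Among all size-2 subsets of the eligible variables, only {delta, eta} blocks every backdoor path, so it is the unique smallest valid adjustment set.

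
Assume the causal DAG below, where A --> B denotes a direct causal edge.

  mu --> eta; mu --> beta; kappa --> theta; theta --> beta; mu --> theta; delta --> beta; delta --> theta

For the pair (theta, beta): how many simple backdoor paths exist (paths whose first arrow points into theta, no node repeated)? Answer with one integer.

A backdoor path from theta to beta is any simple undirected path whose first edge points into theta (i.e. leaves theta via a parent).
Parents of theta: {delta, kappa, mu}.
Enumerating:
  P1: theta <- mu -> beta
  P2: theta <- delta -> beta
That exhausts the simple backdoor paths. Count: 2.

2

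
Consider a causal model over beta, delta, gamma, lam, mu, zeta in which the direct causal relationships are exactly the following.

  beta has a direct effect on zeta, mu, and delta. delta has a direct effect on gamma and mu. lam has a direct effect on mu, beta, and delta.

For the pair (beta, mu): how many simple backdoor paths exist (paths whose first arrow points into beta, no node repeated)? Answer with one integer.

A backdoor path from beta to mu is any simple undirected path whose first edge points into beta (i.e. leaves beta via a parent).
Parents of beta: {lam}.
Enumerating:
  P1: beta <- lam -> delta -> mu
  P2: beta <- lam -> mu
That exhausts the simple backdoor paths. Count: 2.

2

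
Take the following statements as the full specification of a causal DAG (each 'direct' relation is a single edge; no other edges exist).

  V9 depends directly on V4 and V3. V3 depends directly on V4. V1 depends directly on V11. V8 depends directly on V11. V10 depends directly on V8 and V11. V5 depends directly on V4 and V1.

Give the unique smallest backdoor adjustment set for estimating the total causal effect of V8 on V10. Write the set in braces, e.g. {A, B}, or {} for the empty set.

Variables eligible for adjustment (non-descendants of V8, excluding V8 and V10): {V1, V11, V3, V4, V5, V9}.
Backdoor paths from V8 to V10:
  P1: V8 <- V11 -> V10
The empty set is not sufficient: P1 (V8 <- V11 -> V10) has no collider blocking it and no conditioned non-collider, so it is open.
Try {V11}:
  P1: blocked at fork node V11 ∈ conditioning set.
{V11} contains no descendant of V8 and blocks every backdoor path.
No other singleton works — e.g. {V1} leaves P1 open — so {V11} is the unique smallest valid adjustment set.

{V11}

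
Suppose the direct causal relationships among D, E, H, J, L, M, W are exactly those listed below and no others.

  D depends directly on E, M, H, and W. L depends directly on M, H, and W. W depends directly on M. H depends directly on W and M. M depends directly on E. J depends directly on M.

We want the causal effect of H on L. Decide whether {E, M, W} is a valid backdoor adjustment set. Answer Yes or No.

Backdoor paths from H to L (paths whose first edge points into H):
  P1: H <- M <- E -> D <- W -> L
  P2: H <- M -> W -> L
  P3: H <- M -> D <- W -> L
  P4: H <- M -> L
  P5: H <- W <- M -> L
  P6: H <- W -> D <- E -> M -> L
  P7: H <- W -> D <- M -> L
  P8: H <- W -> L
Condition 1 (no descendant of H in the set): holds — descendants of H are {D, L}; none are in {E, M, W}.
Condition 2 (every backdoor path blocked by {E, M, W}):
  P1: blocked at chain node M ∈ conditioning set.
  P2: blocked at fork node M ∈ conditioning set.
  P3: blocked at fork node M ∈ conditioning set.
  P4: blocked at fork node M ∈ conditioning set.
  P5: blocked at chain node W ∈ conditioning set.
  P6: blocked at fork node W ∈ conditioning set.
  P7: blocked at fork node W ∈ conditioning set.
  P8: blocked at fork node W ∈ conditioning set.
{E, M, W} satisfies the backdoor criterion.

Yes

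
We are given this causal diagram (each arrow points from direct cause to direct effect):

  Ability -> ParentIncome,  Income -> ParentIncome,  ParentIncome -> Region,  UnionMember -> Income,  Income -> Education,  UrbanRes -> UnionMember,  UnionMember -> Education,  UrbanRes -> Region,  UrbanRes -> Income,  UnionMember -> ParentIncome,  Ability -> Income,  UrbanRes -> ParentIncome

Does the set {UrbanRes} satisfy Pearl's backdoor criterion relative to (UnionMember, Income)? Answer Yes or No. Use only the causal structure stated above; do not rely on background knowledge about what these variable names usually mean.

Yes

Backdoor paths from UnionMember to Income (paths whose first edge points into UnionMember):
  P1: UnionMember <- UrbanRes -> Income
  P2: UnionMember <- UrbanRes -> ParentIncome <- Ability -> Income
  P3: UnionMember <- UrbanRes -> ParentIncome <- Income
  P4: UnionMember <- UrbanRes -> Region <- ParentIncome <- Ability -> Income
  P5: UnionMember <- UrbanRes -> Region <- ParentIncome <- Income
Condition 1 (no descendant of UnionMember in the set): holds — descendants of UnionMember are {Education, Income, ParentIncome, Region}; none are in {UrbanRes}.
Condition 2 (every backdoor path blocked by {UrbanRes}):
  P1: blocked at fork node UrbanRes ∈ conditioning set.
  P2: blocked at fork node UrbanRes ∈ conditioning set.
  P3: blocked at fork node UrbanRes ∈ conditioning set.
  P4: blocked at fork node UrbanRes ∈ conditioning set.
  P5: blocked at fork node UrbanRes ∈ conditioning set.
{UrbanRes} satisfies the backdoor criterion.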